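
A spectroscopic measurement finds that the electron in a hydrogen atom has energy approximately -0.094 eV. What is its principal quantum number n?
n = 12

The exact energy levels follow E_n = -13.6057 eV / n².

The measured value (-0.094 eV) is reported to only 2 significant figures, so we must test candidate n values and see which one matches to that precision.

Candidate energies:
  n = 10:  E = -13.6057/10² = -0.13606 eV
  n = 11:  E = -13.6057/11² = -0.11244 eV
  n = 12:  E = -13.6057/12² = -0.09448 eV  ← matches
  n = 13:  E = -13.6057/13² = -0.08051 eV
  n = 14:  E = -13.6057/14² = -0.06942 eV

Checking against the measurement of -0.094 eV (2 sig figs), only n = 12 agrees:
E_12 = -0.09448 eV, which rounds to -0.094 eV ✓

Therefore n = 12.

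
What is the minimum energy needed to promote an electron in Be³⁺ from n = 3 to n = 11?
22.3888 eV

The energy levels of a hydrogen-like atom are E_n = -13.6057 Z² eV / n².

Energy at n = 3: E_3 = -13.6057 × 4² / 3² = -24.1879111 eV
Energy at n = 11: E_11 = -13.6057 × 4² / 11² = -1.7991008 eV

The excitation energy is the difference:
ΔE = E_11 - E_3
ΔE = -1.7991008 - (-24.1879111)
ΔE = 22.3888 eV

Since this is positive, energy must be absorbed (photon absorption).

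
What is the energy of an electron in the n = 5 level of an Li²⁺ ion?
-4.8981 eV

For hydrogen-like ions, the energy levels scale with Z²:
E_n = -13.6057 Z² / n² eV

For Li²⁺ (Z = 3) at n = 5:
E_5 = -13.6057 × 3² / 5²
E_5 = -13.6057 × 9 / 25
E_5 = -122.4513 / 25
E_5 = -4.8981 eV

The energy is 9 times more negative than hydrogen at the same n due to the stronger nuclear charge.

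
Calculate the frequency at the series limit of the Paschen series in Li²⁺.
3.290e+15 Hz

The series limit corresponds to the transition from n = ∞ to n = 3.
This is the highest energy (shortest wavelength) transition in the Paschen series.

E_∞ = 0 eV
E_3 = -13.6057 × 3² / 3² = -13.60570 eV

Energy at series limit:
ΔE = E_∞ - E_3 = 0 - (-13.60570) = 13.60570 eV
E = 13.60570 eV × (1.602177 × 10⁻¹⁹ J/eV) = 2.17987e-18 J
f = E/h = 2.17987e-18 J / (6.62607 × 10⁻³⁴ J·s) = 3.290e+15 Hz

This energy equals the ionization energy from the n = 3 state of Li²⁺.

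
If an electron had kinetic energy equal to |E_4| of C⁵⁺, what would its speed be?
3.2815e+06 m/s (or 1.094603% of c)

The binding energy at n = 4 for C⁵⁺ is:
E_4 = -13.6057 × 6²/4² = -30.61282500 eV
|E_4| = 30.61282500 eV

Convert to Joules:
KE = 30.61282500 eV × (1.602177 × 10⁻¹⁹ J/eV) = 4.904716e-18 J

Using KE = ½mv²:
v = √(2·KE/m_e)
v = √(2 × 4.904716e-18 J / 9.10938 × 10⁻³¹ kg)
v = 3.2815e+06 m/s

This is approximately 1.094603% the speed of light.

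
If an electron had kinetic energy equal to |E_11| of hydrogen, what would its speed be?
1.9888e+05 m/s (or 0.07% of c)

The binding energy at n = 11 for hydrogen is:
E_11 = -13.6057/11² = -0.11244380 eV
|E_11| = 0.11244380 eV

Convert to Joules:
KE = 0.11244380 eV × (1.602177 × 10⁻¹⁹ J/eV) = 1.801549e-20 J

Using KE = ½mv²:
v = √(2·KE/m_e)
v = √(2 × 1.801549e-20 J / 9.10938 × 10⁻³¹ kg)
v = 1.9888e+05 m/s

This is approximately 0.07% the speed of light.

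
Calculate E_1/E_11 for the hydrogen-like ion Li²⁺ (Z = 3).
121.0000

Using E_n = -13.6057 Z² / n² eV with Z = 3:

E_1 = -13.6057 × 3² / 1² = -122.4513 / 1 = -122.4513000000 eV
E_11 = -13.6057 × 3² / 11² = -122.4513 / 121 = -1.0119942149 eV

The ratio is:
E_1/E_11 = (-122.4513000000) / (-1.0119942149)
E_1/E_11 = (-122.4513/1) / (-122.4513/121)
E_1/E_11 = 121/1
E_1/E_11 = 121.0000
(Note: the Z² factors cancel in the ratio.)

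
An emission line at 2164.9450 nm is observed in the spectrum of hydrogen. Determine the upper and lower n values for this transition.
n = 7 → n = 4

First, find the photon energy from the wavelength (hc = 1239.84 eV·nm):
E = hc/λ = 1239.84 eV·nm / 2164.9450 nm = 0.57268891 eV

The energy levels of hydrogen satisfy E_n = -13.6057 / n² eV, so an emission n_i → n_f releases
ΔE = 13.6057 × (1/n_f² − 1/n_i²) eV.

Setting ΔE equal to the photon energy:
1/n_f² − 1/n_i² = 0.57268891 / 13.6057 = 0.042091837

Since 1/n_i² must be positive, we need 1/n_f² > 0.042091837, i.e. n_f ≤ 4. For each allowed n_f, solve n_i = (1/n_f² − 0.042091837)^(−1/2) and check whether it is a whole number:
  n_f = 1: 1/n_i² = 1.000000000 − 0.042091837 = 0.957908163 → n_i = 1.022  (not an integer) ✗
  n_f = 2: 1/n_i² = 0.250000000 − 0.042091837 = 0.207908163 → n_i = 2.193  (not an integer) ✗
  n_f = 3: 1/n_i² = 0.111111111 − 0.042091837 = 0.069019274 → n_i = 3.806  (not an integer) ✗
  n_f = 4: 1/n_i² = 0.062500000 − 0.042091837 = 0.020408163 → n_i = 7.000  → integer, n_i = 7 ✓

Only n_f = 4 gives an integer upper level, n_i = 7.

The transition is from n = 7 to n = 4 (emission).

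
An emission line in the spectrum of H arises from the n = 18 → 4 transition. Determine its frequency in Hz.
1.95461e+14 Hz

First, find the transition energy:
E_18 = -13.6057 / 18² = -0.041992901 eV
E_4 = -13.6057 / 4² = -0.850356250 eV
|ΔE| = |E_4 - E_18| = 0.808363349 eV

Convert to Joules: E = 0.808363349 eV × (1.602177 × 10⁻¹⁹ J/eV) = 1.2951412e-19 J

Using E = hf:
f = E/h = 1.2951412e-19 J / (6.62607 × 10⁻³⁴ J·s)
f = 1.95461e+14 Hz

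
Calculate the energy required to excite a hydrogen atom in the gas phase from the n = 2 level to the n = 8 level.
3.1888 eV

The energy levels of a hydrogen-like atom are E_n = -13.6057 eV / n².

Energy at n = 2: E_2 = -13.6057 / 2² = -3.4014250 eV
Energy at n = 8: E_8 = -13.6057 / 8² = -0.2125891 eV

The excitation energy is the difference:
ΔE = E_8 - E_2
ΔE = -0.2125891 - (-3.4014250)
ΔE = 3.1888 eV

Since this is positive, energy must be absorbed (photon absorption).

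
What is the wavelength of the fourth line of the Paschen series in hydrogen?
1004.66981 nm

The lines of a series are numbered from the longest wavelength (smallest ΔE) outward; the fourth line is the transition from n = n_f + 4 to n_f.
The Paschen series has all transitions ending at n_f = 3.

For H, the fourth line (δ-line) is the jump from n = 7 to n = 3:
E_7 = -13.6057 / 7² = -0.2776673469 eV
E_3 = -13.6057 / 3² = -1.5117444444 eV
ΔE = E_7 - E_3 = 1.2340770975 eV

λ = hc/E = 1239.84 eV·nm / 1.2340770975 eV
λ = 1004.66981 nm

This is the δ-line of the Paschen series in H.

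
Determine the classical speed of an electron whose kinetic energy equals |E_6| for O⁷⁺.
2.917e+06 m/s (or 0.97% of c)

The binding energy at n = 6 for O⁷⁺ is:
E_6 = -13.6057 × 8²/6² = -24.18791 eV
|E_6| = 24.18791 eV

Convert to Joules:
KE = 24.18791 eV × (1.602177 × 10⁻¹⁹ J/eV) = 3.87533e-18 J

Using KE = ½mv²:
v = √(2·KE/m_e)
v = √(2 × 3.87533e-18 J / 9.10938 × 10⁻³¹ kg)
v = 2.917e+06 m/s

This is approximately 0.97% the speed of light.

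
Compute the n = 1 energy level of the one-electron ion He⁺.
-54.42 eV

For hydrogen-like ions, the energy levels scale with Z²:
E_n = -13.6057 Z² / n² eV

For He⁺ (Z = 2) at n = 1:
E_1 = -13.6057 × 2² / 1²
E_1 = -13.6057 × 4 / 1
E_1 = -54.4228 / 1
E_1 = -54.42 eV

The energy is 4 times more negative than hydrogen at the same n due to the stronger nuclear charge.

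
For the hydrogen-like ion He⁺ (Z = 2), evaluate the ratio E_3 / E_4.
1.7778

Using E_n = -13.6057 Z² / n² eV with Z = 2:

E_3 = -13.6057 × 2² / 3² = -54.4228 / 9 = -6.0469777778 eV
E_4 = -13.6057 × 2² / 4² = -54.4228 / 16 = -3.4014250000 eV

The ratio is:
E_3/E_4 = (-6.0469777778) / (-3.4014250000)
E_3/E_4 = (-54.4228/9) / (-54.4228/16)
E_3/E_4 = 16/9
E_3/E_4 = 1.7778
(Note: the Z² factors cancel in the ratio.)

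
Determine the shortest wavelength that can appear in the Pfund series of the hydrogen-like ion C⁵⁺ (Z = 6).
63.282301 nm

The series limit corresponds to the transition from n = ∞ to n = 5.
This is the highest energy (shortest wavelength) transition in the Pfund series.

E_∞ = 0 eV
E_5 = -13.6057 × 6² / 5² = -19.59220800 eV

Energy at series limit:
ΔE = E_∞ - E_5 = 0 - (-19.59220800) = 19.59220800 eV
λ = hc/E = 1239.84 eV·nm / 19.59220800 eV = 63.282301 nm

This energy equals the ionization energy from the n = 5 state of C⁵⁺.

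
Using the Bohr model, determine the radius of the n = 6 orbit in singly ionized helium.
0.9525 nm (or 9.5252 Å)

The Bohr radius formula is:
r_n = n² a₀ / Z

where a₀ = 0.0529177 nm is the Bohr radius.

For He⁺ (Z = 2) at n = 6:
r_6 = 6² × 0.0529177 nm / 2
r_6 = 36 × 0.0529177 nm / 2
r_6 = 1.90504 nm / 2
r_6 = 0.9525 nm

The electron orbits at approximately 0.9525 nm from the nucleus.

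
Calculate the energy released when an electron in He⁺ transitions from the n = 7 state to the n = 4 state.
2.290756 eV

The energy levels are E_n = -13.6057 Z² eV / n².

Energy at n = 7: E_7 = -13.6057 × 2² / 7² = -1.110669388 eV
Energy at n = 4: E_4 = -13.6057 × 2² / 4² = -3.401425000 eV

For emission (electron falling to lower state), the photon energy is:
E_photon = E_7 - E_4 = |-1.110669388 - (-3.401425000)|
E_photon = 2.290756 eV

This energy is carried away by the emitted photon.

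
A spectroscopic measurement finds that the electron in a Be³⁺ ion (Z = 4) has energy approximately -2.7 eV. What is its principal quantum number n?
n = 9

The exact energy levels follow E_n = -13.6057 Z² / n² eV with Z = 4.

The measured value (-2.7 eV) is reported to only 2 significant figures, so we must test candidate n values and see which one matches to that precision.

Candidate energies:
  n = 7:  E = -13.6057 × 4² / 7² = -4.44268 eV
  n = 8:  E = -13.6057 × 4² / 8² = -3.40143 eV
  n = 9:  E = -13.6057 × 4² / 9² = -2.68755 eV  ← matches
  n = 10:  E = -13.6057 × 4² / 10² = -2.17691 eV
  n = 11:  E = -13.6057 × 4² / 11² = -1.79910 eV

Checking against the measurement of -2.7 eV (2 sig figs), only n = 9 agrees:
E_9 = -2.68755 eV, which rounds to -2.7 eV ✓

Therefore n = 9.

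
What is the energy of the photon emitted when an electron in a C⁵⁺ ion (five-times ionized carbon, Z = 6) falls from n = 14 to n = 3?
51.92379 eV

The energy levels are E_n = -13.6057 Z² eV / n².

Energy at n = 14: E_14 = -13.6057 × 6² / 14² = -2.49900612 eV
Energy at n = 3: E_3 = -13.6057 × 6² / 3² = -54.42280000 eV

For emission (electron falling to lower state), the photon energy is:
E_photon = E_14 - E_3 = |-2.49900612 - (-54.42280000)|
E_photon = 51.92379 eV

This energy is carried away by the emitted photon.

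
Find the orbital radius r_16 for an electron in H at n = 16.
13.5469 nm (or 135.4693 Å)

The Bohr radius formula is:
r_n = n² a₀ / Z

where a₀ = 0.0529177 nm is the Bohr radius.

For H (Z = 1) at n = 16:
r_16 = 16² × 0.0529177 nm / 1
r_16 = 256 × 0.0529177 nm / 1
r_16 = 13.54693 nm / 1
r_16 = 13.5469 nm

The electron orbits at approximately 13.5469 nm from the nucleus.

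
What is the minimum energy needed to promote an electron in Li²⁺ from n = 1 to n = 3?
108.8456 eV

The energy levels of a hydrogen-like atom are E_n = -13.6057 Z² eV / n².

Energy at n = 1: E_1 = -13.6057 × 3² / 1² = -122.4513000 eV
Energy at n = 3: E_3 = -13.6057 × 3² / 3² = -13.6057000 eV

The excitation energy is the difference:
ΔE = E_3 - E_1
ΔE = -13.6057000 - (-122.4513000)
ΔE = 108.8456 eV

Since this is positive, energy must be absorbed (photon absorption).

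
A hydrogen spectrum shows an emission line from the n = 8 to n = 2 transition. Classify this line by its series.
Balmer series

The spectral series in hydrogen are named based on the final (lower) energy level:
- Lyman series: n_final = 1 (ultraviolet)
- Balmer series: n_final = 2 (visible/near-UV)
- Paschen series: n_final = 3 (infrared)
- Brackett series: n_final = 4 (infrared)
- Pfund series: n_final = 5 (far infrared)

Since this transition ends at n = 2, it belongs to the Balmer series.

For reference, this 8 → 2 line has photon energy
ΔE = 13.6057 eV × (1/2² - 1/8²) = 3.1888359 eV,
corresponding to wavelength λ = hc/ΔE = 1239.84 eV·nm / 3.1888359 eV = 388.806 nm in the visible/near-UV region.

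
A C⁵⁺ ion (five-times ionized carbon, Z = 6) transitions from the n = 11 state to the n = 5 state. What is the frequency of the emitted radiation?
3.759e+15 Hz

First, find the transition energy:
E_11 = -13.6057 × 6² / 11² = -4.047977 eV
E_5 = -13.6057 × 6² / 5² = -19.592208 eV
|ΔE| = |E_5 - E_11| = 15.544231 eV

Convert to Joules: E = 15.544231 eV × (1.602177 × 10⁻¹⁹ J/eV) = 2.49046e-18 J

Using E = hf:
f = E/h = 2.49046e-18 J / (6.62607 × 10⁻³⁴ J·s)
f = 3.759e+15 Hz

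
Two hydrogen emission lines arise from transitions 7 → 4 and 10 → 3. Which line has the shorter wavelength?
10 → 3

Calculate the energy for each transition:

Transition 7 → 4:
ΔE₁ = |E_4 - E_7| = |-13.6057/4² - (-13.6057/7²)|
ΔE₁ = |-0.850356250 - (-0.277667347)| = 0.572689 eV

Transition 10 → 3:
ΔE₂ = |E_3 - E_10| = |-13.6057/3² - (-13.6057/10²)|
ΔE₂ = |-1.511744444 - (-0.136057000)| = 1.375687 eV

Since 1.375687 eV > 0.572689 eV, the transition 10 → 3 emits the more energetic photon.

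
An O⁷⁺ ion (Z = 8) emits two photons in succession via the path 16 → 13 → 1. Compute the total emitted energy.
867.363 eV

The energy levels of O⁷⁺ are E_n = -13.6057 × 8² / n² eV.

First transition (16 → 13):
ΔE₁ = |E_13 - E_16|
ΔE₁ = |-5.152454438 - (-3.401425000)| = 1.751029 eV

Second transition (13 → 1):
ΔE₂ = |E_1 - E_13|
ΔE₂ = |-870.764800000 - (-5.152454438)| = 865.612346 eV

Total energy released:
E_total = ΔE₁ + ΔE₂ = 1.751029 + 865.612346 = 867.363 eV

Note: This equals the direct transition 16 → 1: 867.363 eV ✓
Energy is conserved regardless of the path taken.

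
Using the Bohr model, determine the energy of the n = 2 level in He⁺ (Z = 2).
-13.61 eV

For hydrogen-like ions, the energy levels scale with Z²:
E_n = -13.6057 Z² / n² eV

For He⁺ (Z = 2) at n = 2:
E_2 = -13.6057 × 2² / 2²
E_2 = -13.6057 × 4 / 4
E_2 = -54.4228 / 4
E_2 = -13.61 eV

The energy is 4 times more negative than hydrogen at the same n due to the stronger nuclear charge.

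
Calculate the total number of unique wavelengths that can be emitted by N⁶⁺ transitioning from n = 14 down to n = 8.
21

The electron can occupy levels n = 8, 9, ..., 14 during de-excitation — that is m = 14 - 8 + 1 = 7 distinct levels.

The number of distinct spectral lines equals the number of ways to choose 2 of these m levels (each pair gives one possible emission transition):

Number of lines = m(m-1)/2 = 7×6/2 = 21

These correspond to all possible transitions between the 7 levels:
14 → 13, 14 → 12, 14 → 11, 14 → 10, 14 → 9, 14 → 8, 13 → 12, 13 → 11...

Each transition produces a photon with a unique energy (and thus wavelength). This count does not depend on Z.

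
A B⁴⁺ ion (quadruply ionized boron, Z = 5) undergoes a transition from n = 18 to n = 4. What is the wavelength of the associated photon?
61.3506 nm

First, find the transition energy using E_n = -13.6057 Z² / n² eV:
E_18 = -13.6057 × 5² / 18² = -1.049823 eV
E_4 = -13.6057 × 5² / 4² = -21.258906 eV

Photon energy: |ΔE| = |E_4 - E_18| = 20.209083 eV

Convert to wavelength using E = hc/λ with hc = 1239.84 eV·nm:
λ = hc/E = 1239.84 eV·nm / 20.209083 eV
λ = 61.3506 nm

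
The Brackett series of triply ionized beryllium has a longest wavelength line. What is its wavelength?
253.1292 nm

The longest wavelength corresponds to the smallest energy transition in the series.
The Brackett series has all transitions ending at n_f = 4.

For Be³⁺ (Z = 4), the first line (α-line) is the jump from n = 5 to n = 4:
E_5 = -13.6057 × 4² / 5² = -8.70764800 eV
E_4 = -13.6057 × 4² / 4² = -13.60570000 eV
ΔE = E_5 - E_4 = 4.89805200 eV

λ = hc/E = 1239.84 eV·nm / 4.89805200 eV
λ = 253.1292 nm

This is the α-line of the Brackett series in Be³⁺.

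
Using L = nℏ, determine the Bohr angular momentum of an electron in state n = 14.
1.476e-33 J·s (or 14ℏ)

In the Bohr model, angular momentum is quantized:
L = nℏ

where ℏ = h/(2π) = 1.05457e-34 J·s

For n = 14:
L = 14 × 1.05457e-34 J·s
L = 1.476e-33 J·s

This can also be written as L = 14ℏ.
The angular momentum is an integer multiple of the reduced Planck constant.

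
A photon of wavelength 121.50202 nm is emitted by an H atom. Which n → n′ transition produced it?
n = 2 → n = 1

First, find the photon energy from the wavelength (hc = 1239.84 eV·nm):
E = hc/λ = 1239.84 eV·nm / 121.50202 nm = 10.204275 eV

The energy levels of hydrogen satisfy E_n = -13.6057 / n² eV, so an emission n_i → n_f releases
ΔE = 13.6057 × (1/n_f² − 1/n_i²) eV.

Setting ΔE equal to the photon energy:
1/n_f² − 1/n_i² = 10.204275 / 13.6057 = 0.75000000

Since 1/n_i² must be positive, we need 1/n_f² > 0.75000000, i.e. n_f ≤ 1. For each allowed n_f, solve n_i = (1/n_f² − 0.75000000)^(−1/2) and check whether it is a whole number:
  n_f = 1: 1/n_i² = 1.00000000 − 0.75000000 = 0.25000000 → n_i = 2.000  → integer, n_i = 2 ✓

Only n_f = 1 gives an integer upper level, n_i = 2.

The transition is from n = 2 to n = 1 (emission).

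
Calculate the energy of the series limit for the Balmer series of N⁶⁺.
166.669825 eV

The series limit corresponds to the transition from n = ∞ to n = 2.
This is the highest energy (shortest wavelength) transition in the Balmer series.

E_∞ = 0 eV
E_2 = -13.6057 × 7² / 2² = -166.669825 eV

Energy at series limit:
ΔE = E_∞ - E_2 = 0 - (-166.669825) = 166.669825 eV

This energy equals the ionization energy from the n = 2 state of N⁶⁺.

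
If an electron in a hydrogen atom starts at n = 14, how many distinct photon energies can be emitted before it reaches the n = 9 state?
15

The electron can occupy levels n = 9, 10, ..., 14 during de-excitation — that is m = 14 - 9 + 1 = 6 distinct levels.

The number of distinct spectral lines equals the number of ways to choose 2 of these m levels (each pair gives one possible emission transition):

Number of lines = m(m-1)/2 = 6×5/2 = 15

These correspond to all possible transitions between the 6 levels:
14 → 13, 14 → 12, 14 → 11, 14 → 10, 14 → 9, 13 → 12, 13 → 11, 13 → 10...

Each transition produces a photon with a unique energy (and thus wavelength). This count does not depend on Z.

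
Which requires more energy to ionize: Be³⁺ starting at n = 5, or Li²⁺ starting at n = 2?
Li²⁺ at n = 2 (E = -30.6128 eV)

Using E_n = -13.6057 Z² / n² eV:

Be³⁺ (Z = 4) at n = 5:
E = -13.6057 × 4² / 5² = -13.6057 × 16 / 25 = -8.7076480 eV

Li²⁺ (Z = 3) at n = 2:
E = -13.6057 × 3² / 2² = -13.6057 × 9 / 4 = -30.6128250 eV

Since -30.6128250 eV < -8.7076480 eV,
Li²⁺ at n = 2 is more tightly bound (requires more energy to ionize).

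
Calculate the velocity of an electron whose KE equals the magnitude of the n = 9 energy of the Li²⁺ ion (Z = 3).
7.292e+05 m/s (or 0.2432% of c)

The binding energy at n = 9 for Li²⁺ is:
E_9 = -13.6057 × 3²/9² = -1.511744 eV
|E_9| = 1.511744 eV

Convert to Joules:
KE = 1.511744 eV × (1.602177 × 10⁻¹⁹ J/eV) = 2.42208e-19 J

Using KE = ½mv²:
v = √(2·KE/m_e)
v = √(2 × 2.42208e-19 J / 9.10938 × 10⁻³¹ kg)
v = 7.292e+05 m/s

This is approximately 0.2432% the speed of light.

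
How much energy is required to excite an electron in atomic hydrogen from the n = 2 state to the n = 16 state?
3.34828 eV

The energy levels of a hydrogen-like atom are E_n = -13.6057 eV / n².

Energy at n = 2: E_2 = -13.6057 / 2² = -3.40142500 eV
Energy at n = 16: E_16 = -13.6057 / 16² = -0.05314727 eV

The excitation energy is the difference:
ΔE = E_16 - E_2
ΔE = -0.05314727 - (-3.40142500)
ΔE = 3.34828 eV

Since this is positive, energy must be absorbed (photon absorption).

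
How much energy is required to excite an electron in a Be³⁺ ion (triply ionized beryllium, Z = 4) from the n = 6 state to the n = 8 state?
2.65 eV

The energy levels of a hydrogen-like atom are E_n = -13.6057 Z² eV / n².

Energy at n = 6: E_6 = -13.6057 × 4² / 6² = -6.04698 eV
Energy at n = 8: E_8 = -13.6057 × 4² / 8² = -3.40143 eV

The excitation energy is the difference:
ΔE = E_8 - E_6
ΔE = -3.40143 - (-6.04698)
ΔE = 2.65 eV

Since this is positive, energy must be absorbed (photon absorption).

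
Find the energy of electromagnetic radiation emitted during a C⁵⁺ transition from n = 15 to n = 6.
11.429 eV

The energy levels are E_n = -13.6057 Z² eV / n².

Energy at n = 15: E_15 = -13.6057 × 6² / 15² = -2.176912 eV
Energy at n = 6: E_6 = -13.6057 × 6² / 6² = -13.605700 eV

For emission (electron falling to lower state), the photon energy is:
E_photon = E_15 - E_6 = |-2.176912 - (-13.605700)|
E_photon = 11.429 eV

This energy is carried away by the emitted photon.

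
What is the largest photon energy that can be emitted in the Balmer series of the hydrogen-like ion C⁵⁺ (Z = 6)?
122.45130 eV

The series limit corresponds to the transition from n = ∞ to n = 2.
This is the highest energy (shortest wavelength) transition in the Balmer series.

E_∞ = 0 eV
E_2 = -13.6057 × 6² / 2² = -122.45130 eV

Energy at series limit:
ΔE = E_∞ - E_2 = 0 - (-122.45130) = 122.45130 eV

This energy equals the ionization energy from the n = 2 state of C⁵⁺.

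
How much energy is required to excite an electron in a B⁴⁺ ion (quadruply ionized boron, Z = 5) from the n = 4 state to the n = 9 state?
17.06 eV

The energy levels of a hydrogen-like atom are E_n = -13.6057 Z² eV / n².

Energy at n = 4: E_4 = -13.6057 × 5² / 4² = -21.25891 eV
Energy at n = 9: E_9 = -13.6057 × 5² / 9² = -4.19929 eV

The excitation energy is the difference:
ΔE = E_9 - E_4
ΔE = -4.19929 - (-21.25891)
ΔE = 17.06 eV

Since this is positive, energy must be absorbed (photon absorption).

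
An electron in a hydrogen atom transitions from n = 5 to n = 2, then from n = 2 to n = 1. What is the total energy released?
13.06 eV

The energy levels of hydrogen are E_n = -13.6057 / n² eV.

First transition (5 → 2):
ΔE₁ = |E_2 - E_5|
ΔE₁ = |-3.40142500 - (-0.54422800)| = 2.85720 eV

Second transition (2 → 1):
ΔE₂ = |E_1 - E_2|
ΔE₂ = |-13.60570000 - (-3.40142500)| = 10.20428 eV

Total energy released:
E_total = ΔE₁ + ΔE₂ = 2.85720 + 10.20428 = 13.06 eV

Note: This equals the direct transition 5 → 1: 13.06 eV ✓
Energy is conserved regardless of the path taken.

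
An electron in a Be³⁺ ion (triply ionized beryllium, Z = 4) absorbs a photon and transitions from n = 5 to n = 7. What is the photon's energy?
4.26 eV

The energy levels of a hydrogen-like atom are E_n = -13.6057 Z² eV / n².

Energy at n = 5: E_5 = -13.6057 × 4² / 5² = -8.70765 eV
Energy at n = 7: E_7 = -13.6057 × 4² / 7² = -4.44268 eV

The excitation energy is the difference:
ΔE = E_7 - E_5
ΔE = -4.44268 - (-8.70765)
ΔE = 4.26 eV

Since this is positive, energy must be absorbed (photon absorption).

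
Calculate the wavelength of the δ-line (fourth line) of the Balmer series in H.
410.06931 nm

The lines of a series are numbered from the longest wavelength (smallest ΔE) outward; the fourth line is the transition from n = n_f + 4 to n_f.
The Balmer series has all transitions ending at n_f = 2.

For H, the fourth line (δ-line) is the jump from n = 6 to n = 2:
E_6 = -13.6057 / 6² = -0.377936111 eV
E_2 = -13.6057 / 2² = -3.401425000 eV
ΔE = E_6 - E_2 = 3.023488889 eV

λ = hc/E = 1239.84 eV·nm / 3.023488889 eV
λ = 410.06931 nm

This is the δ-line of the Balmer series in H.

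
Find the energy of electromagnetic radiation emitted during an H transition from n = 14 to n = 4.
0.780939 eV

The energy levels are E_n = -13.6057 eV / n².

Energy at n = 14: E_14 = -13.6057 / 14² = -0.069416837 eV
Energy at n = 4: E_4 = -13.6057 / 4² = -0.850356250 eV

For emission (electron falling to lower state), the photon energy is:
E_photon = E_14 - E_4 = |-0.069416837 - (-0.850356250)|
E_photon = 0.780939 eV

This energy is carried away by the emitted photon.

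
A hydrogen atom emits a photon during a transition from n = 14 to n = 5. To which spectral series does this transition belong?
Pfund series

The spectral series in hydrogen are named based on the final (lower) energy level:
- Lyman series: n_final = 1 (ultraviolet)
- Balmer series: n_final = 2 (visible/near-UV)
- Paschen series: n_final = 3 (infrared)
- Brackett series: n_final = 4 (infrared)
- Pfund series: n_final = 5 (far infrared)

Since this transition ends at n = 5, it belongs to the Pfund series.

For reference, this 14 → 5 line has photon energy
ΔE = 13.6057 eV × (1/5² - 1/14²) = 0.47481116 eV,
corresponding to wavelength λ = hc/ΔE = 1239.84 eV·nm / 0.47481116 eV = 2611.23 nm in the far infrared region.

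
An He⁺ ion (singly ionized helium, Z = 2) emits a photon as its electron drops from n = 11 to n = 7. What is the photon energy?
0.660894 eV

The energy levels are E_n = -13.6057 Z² eV / n².

Energy at n = 11: E_11 = -13.6057 × 2² / 11² = -0.449775207 eV
Energy at n = 7: E_7 = -13.6057 × 2² / 7² = -1.110669388 eV

For emission (electron falling to lower state), the photon energy is:
E_photon = E_11 - E_7 = |-0.449775207 - (-1.110669388)|
E_photon = 0.660894 eV

This energy is carried away by the emitted photon.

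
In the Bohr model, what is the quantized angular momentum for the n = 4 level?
4.218e-34 J·s (or 4ℏ)

In the Bohr model, angular momentum is quantized:
L = nℏ

where ℏ = h/(2π) = 1.05457e-34 J·s

For n = 4:
L = 4 × 1.05457e-34 J·s
L = 4.218e-34 J·s

This can also be written as L = 4ℏ.
The angular momentum is an integer multiple of the reduced Planck constant.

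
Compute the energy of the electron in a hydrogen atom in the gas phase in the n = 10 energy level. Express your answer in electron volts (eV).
-0.14 eV

The energy levels of a hydrogen-like atom are given by:
E_n = -13.6057 eV / n²

For n = 10:
E_10 = -13.6057 eV / 10²
E_10 = -13.6057 eV / 100
E_10 = -0.14 eV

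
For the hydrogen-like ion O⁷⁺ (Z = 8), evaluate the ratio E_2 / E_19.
90.25000

Using E_n = -13.6057 Z² / n² eV with Z = 8:

E_2 = -13.6057 × 8² / 2² = -870.7648 / 4 = -217.69120000000 eV
E_19 = -13.6057 × 8² / 19² = -870.7648 / 361 = -2.41209085873 eV

The ratio is:
E_2/E_19 = (-217.69120000000) / (-2.41209085873)
E_2/E_19 = (-870.7648/4) / (-870.7648/361)
E_2/E_19 = 361/4
E_2/E_19 = 90.25000
(Note: the Z² factors cancel in the ratio.)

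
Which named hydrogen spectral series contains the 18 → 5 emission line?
Pfund series

The spectral series in hydrogen are named based on the final (lower) energy level:
- Lyman series: n_final = 1 (ultraviolet)
- Balmer series: n_final = 2 (visible/near-UV)
- Paschen series: n_final = 3 (infrared)
- Brackett series: n_final = 4 (infrared)
- Pfund series: n_final = 5 (far infrared)

Since this transition ends at n = 5, it belongs to the Pfund series.

For reference, this 18 → 5 line has photon energy
ΔE = 13.6057 eV × (1/5² - 1/18²) = 0.502235099 eV,
corresponding to wavelength λ = hc/ΔE = 1239.84 eV·nm / 0.502235099 eV = 2468.645 nm in the far infrared region.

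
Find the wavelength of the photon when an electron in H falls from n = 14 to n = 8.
8659.78 nm

First, find the transition energy using E_n = -13.6057 / n² eV:
E_14 = -13.6057 / 14² = -0.06941684 eV
E_8 = -13.6057 / 8² = -0.21258906 eV

Photon energy: |ΔE| = |E_8 - E_14| = 0.14317222 eV

Convert to wavelength using E = hc/λ with hc = 1239.84 eV·nm:
λ = hc/E = 1239.84 eV·nm / 0.14317222 eV
λ = 8659.78 nm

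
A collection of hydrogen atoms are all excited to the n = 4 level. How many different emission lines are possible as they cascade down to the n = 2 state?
3

The electron can occupy levels n = 2, 3, ..., 4 during de-excitation — that is m = 4 - 2 + 1 = 3 distinct levels.

The number of distinct spectral lines equals the number of ways to choose 2 of these m levels (each pair gives one possible emission transition):

Number of lines = m(m-1)/2 = 3×2/2 = 3

These correspond to all possible transitions between the 3 levels:
4 → 3, 4 → 2, 3 → 2

Each transition produces a photon with a unique energy (and thus wavelength). This count does not depend on Z.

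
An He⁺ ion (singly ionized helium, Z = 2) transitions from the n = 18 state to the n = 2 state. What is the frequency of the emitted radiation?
3.25e+15 Hz

First, find the transition energy:
E_18 = -13.6057 × 2² / 18² = -0.16797 eV
E_2 = -13.6057 × 2² / 2² = -13.60570 eV
|ΔE| = |E_2 - E_18| = 13.43773 eV

Convert to Joules: E = 13.43773 eV × (1.602177 × 10⁻¹⁹ J/eV) = 2.1530e-18 J

Using E = hf:
f = E/h = 2.1530e-18 J / (6.62607 × 10⁻³⁴ J·s)
f = 3.25e+15 Hz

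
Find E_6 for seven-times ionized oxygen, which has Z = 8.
-24.188 eV

For hydrogen-like ions, the energy levels scale with Z²:
E_n = -13.6057 Z² / n² eV

For O⁷⁺ (Z = 8) at n = 6:
E_6 = -13.6057 × 8² / 6²
E_6 = -13.6057 × 64 / 36
E_6 = -870.7648 / 36
E_6 = -24.188 eV

The energy is 64 times more negative than hydrogen at the same n due to the stronger nuclear charge.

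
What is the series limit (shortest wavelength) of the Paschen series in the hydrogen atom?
820.138618 nm

The series limit corresponds to the transition from n = ∞ to n = 3.
This is the highest energy (shortest wavelength) transition in the Paschen series.

E_∞ = 0 eV
E_3 = -13.6057 / 3² = -1.5117444444 eV

Energy at series limit:
ΔE = E_∞ - E_3 = 0 - (-1.5117444444) = 1.5117444444 eV
λ = hc/E = 1239.84 eV·nm / 1.5117444444 eV = 820.138618 nm

This energy equals the ionization energy from the n = 3 state of hydrogen.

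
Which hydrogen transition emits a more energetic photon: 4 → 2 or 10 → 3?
4 → 2

Calculate the energy for each transition:

Transition 4 → 2:
ΔE₁ = |E_2 - E_4| = |-13.6057/2² - (-13.6057/4²)|
ΔE₁ = |-3.401425000 - (-0.850356250)| = 2.551069 eV

Transition 10 → 3:
ΔE₂ = |E_3 - E_10| = |-13.6057/3² - (-13.6057/10²)|
ΔE₂ = |-1.511744444 - (-0.136057000)| = 1.375687 eV

Since 2.551069 eV > 1.375687 eV, the transition 4 → 2 emits the more energetic photon.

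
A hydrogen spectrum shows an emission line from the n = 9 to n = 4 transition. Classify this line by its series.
Brackett series

The spectral series in hydrogen are named based on the final (lower) energy level:
- Lyman series: n_final = 1 (ultraviolet)
- Balmer series: n_final = 2 (visible/near-UV)
- Paschen series: n_final = 3 (infrared)
- Brackett series: n_final = 4 (infrared)
- Pfund series: n_final = 5 (far infrared)

Since this transition ends at n = 4, it belongs to the Brackett series.

For reference, this 9 → 4 line has photon energy
ΔE = 13.6057 eV × (1/4² - 1/9²) = 0.682384645 eV,
corresponding to wavelength λ = hc/ΔE = 1239.84 eV·nm / 0.682384645 eV = 1816.922 nm in the infrared region.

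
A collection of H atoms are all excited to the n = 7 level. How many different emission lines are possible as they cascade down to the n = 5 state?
3

The electron can occupy levels n = 5, 6, ..., 7 during de-excitation — that is m = 7 - 5 + 1 = 3 distinct levels.

The number of distinct spectral lines equals the number of ways to choose 2 of these m levels (each pair gives one possible emission transition):

Number of lines = m(m-1)/2 = 3×2/2 = 3

These correspond to all possible transitions between the 3 levels:
7 → 6, 7 → 5, 6 → 5

Each transition produces a photon with a unique energy (and thus wavelength). This count does not depend on Z.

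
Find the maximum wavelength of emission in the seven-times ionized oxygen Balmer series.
10.2517 nm

The longest wavelength corresponds to the smallest energy transition in the series.
The Balmer series has all transitions ending at n_f = 2.

For O⁷⁺ (Z = 8), the first line (α-line) is the jump from n = 3 to n = 2:
E_3 = -13.6057 × 8² / 3² = -96.751644 eV
E_2 = -13.6057 × 8² / 2² = -217.691200 eV
ΔE = E_3 - E_2 = 120.939556 eV

λ = hc/E = 1239.84 eV·nm / 120.939556 eV
λ = 10.2517 nm

This is the α-line of the Balmer series in O⁷⁺.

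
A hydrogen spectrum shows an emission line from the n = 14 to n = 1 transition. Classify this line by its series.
Lyman series

The spectral series in hydrogen are named based on the final (lower) energy level:
- Lyman series: n_final = 1 (ultraviolet)
- Balmer series: n_final = 2 (visible/near-UV)
- Paschen series: n_final = 3 (infrared)
- Brackett series: n_final = 4 (infrared)
- Pfund series: n_final = 5 (far infrared)

Since this transition ends at n = 1, it belongs to the Lyman series.

For reference, this 14 → 1 line has photon energy
ΔE = 13.6057 eV × (1/1² - 1/14²) = 13.536283 eV,
corresponding to wavelength λ = hc/ΔE = 1239.84 eV·nm / 13.536283 eV = 91.5938 nm in the ultraviolet region.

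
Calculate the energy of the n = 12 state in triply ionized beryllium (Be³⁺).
-1.5117 eV

For hydrogen-like ions, the energy levels scale with Z²:
E_n = -13.6057 Z² / n² eV

For Be³⁺ (Z = 4) at n = 12:
E_12 = -13.6057 × 4² / 12²
E_12 = -13.6057 × 16 / 144
E_12 = -217.6912 / 144
E_12 = -1.5117 eV

The energy is 16 times more negative than hydrogen at the same n due to the stronger nuclear charge.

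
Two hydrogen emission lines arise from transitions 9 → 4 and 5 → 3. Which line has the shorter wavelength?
5 → 3

Calculate the energy for each transition:

Transition 9 → 4:
ΔE₁ = |E_4 - E_9| = |-13.6057/4² - (-13.6057/9²)|
ΔE₁ = |-0.850356250000 - (-0.167971604938)| = 0.682384645 eV

Transition 5 → 3:
ΔE₂ = |E_3 - E_5| = |-13.6057/3² - (-13.6057/5²)|
ΔE₂ = |-1.511744444444 - (-0.544228000000)| = 0.967516444 eV

Since 0.967516444 eV > 0.682384645 eV, the transition 5 → 3 emits the more energetic photon.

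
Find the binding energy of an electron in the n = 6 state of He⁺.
1.512 eV

The ionization energy is the energy needed to remove the electron completely (n → ∞).

For a hydrogen-like ion with Z = 2, E_n = -13.6057 Z² / n² eV.

At n = 6: E_6 = -13.6057 × 2² / 6² = -1.511744 eV
At n = ∞: E_∞ = 0 eV

Ionization energy = E_∞ - E_6 = 0 - (-1.511744) = 1.511744 eV
Ionization energy ≈ 1.512 eV

This is also called the binding energy of the electron in state n = 6.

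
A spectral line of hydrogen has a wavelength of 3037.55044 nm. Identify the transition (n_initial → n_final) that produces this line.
n = 10 → n = 5

First, find the photon energy from the wavelength (hc = 1239.84 eV·nm):
E = hc/λ = 1239.84 eV·nm / 3037.55044 nm = 0.40817100 eV

The energy levels of hydrogen satisfy E_n = -13.6057 / n² eV, so an emission n_i → n_f releases
ΔE = 13.6057 × (1/n_f² − 1/n_i²) eV.

Setting ΔE equal to the photon energy:
1/n_f² − 1/n_i² = 0.40817100 / 13.6057 = 0.030000000

Since 1/n_i² must be positive, we need 1/n_f² > 0.030000000, i.e. n_f ≤ 5. For each allowed n_f, solve n_i = (1/n_f² − 0.030000000)^(−1/2) and check whether it is a whole number:
  n_f = 1: 1/n_i² = 1.000000000 − 0.030000000 = 0.970000000 → n_i = 1.015  (not an integer) ✗
  n_f = 2: 1/n_i² = 0.250000000 − 0.030000000 = 0.220000000 → n_i = 2.132  (not an integer) ✗
  n_f = 3: 1/n_i² = 0.111111111 − 0.030000000 = 0.081111111 → n_i = 3.511  (not an integer) ✗
  n_f = 4: 1/n_i² = 0.062500000 − 0.030000000 = 0.032500000 → n_i = 5.547  (not an integer) ✗
  n_f = 5: 1/n_i² = 0.040000000 − 0.030000000 = 0.010000000 → n_i = 10.000  → integer, n_i = 10 ✓

Only n_f = 5 gives an integer upper level, n_i = 10.

The transition is from n = 10 to n = 5 (emission).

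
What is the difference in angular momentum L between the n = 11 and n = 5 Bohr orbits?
6.33e-34 J·s (or 6ℏ)

In the Bohr model, L_n = nℏ where ℏ = 1.0546e-34 J·s.

L_11 = 11ℏ = 1.1601e-33 J·s
L_5 = 5ℏ = 5.2730e-34 J·s

ΔL = L_11 - L_5 = (11 - 5)ℏ = 6ℏ
ΔL = 6 × 1.0546e-34 J·s = 6.33e-34 J·s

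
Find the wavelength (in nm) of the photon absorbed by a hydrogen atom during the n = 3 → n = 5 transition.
1281.46659 nm

First, find the transition energy using E_n = -13.6057 / n² eV:
E_3 = -13.6057 / 3² = -1.51174444444 eV
E_5 = -13.6057 / 5² = -0.54422800000 eV

Photon energy: |ΔE| = |E_5 - E_3| = 0.96751644444 eV

Convert to wavelength using E = hc/λ with hc = 1239.84 eV·nm:
λ = hc/E = 1239.84 eV·nm / 0.96751644444 eV
λ = 1281.46659 nm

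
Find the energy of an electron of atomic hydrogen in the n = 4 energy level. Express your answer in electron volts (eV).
-0.850 eV

The energy levels of a hydrogen-like atom are given by:
E_n = -13.6057 eV / n²

For n = 4:
E_4 = -13.6057 eV / 4²
E_4 = -13.6057 eV / 16
E_4 = -0.850 eV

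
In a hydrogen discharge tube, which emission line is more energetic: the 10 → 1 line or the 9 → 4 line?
10 → 1

Calculate the energy for each transition:

Transition 10 → 1:
ΔE₁ = |E_1 - E_10| = |-13.6057/1² - (-13.6057/10²)|
ΔE₁ = |-13.6057000000 - (-0.1360570000)| = 13.4696430 eV

Transition 9 → 4:
ΔE₂ = |E_4 - E_9| = |-13.6057/4² - (-13.6057/9²)|
ΔE₂ = |-0.8503562500 - (-0.1679716049)| = 0.6823846 eV

Since 13.4696430 eV > 0.6823846 eV, the transition 10 → 1 emits the more energetic photon.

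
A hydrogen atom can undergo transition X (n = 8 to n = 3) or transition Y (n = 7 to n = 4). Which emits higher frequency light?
8 → 3

Calculate the energy for each transition:

Transition 8 → 3:
ΔE₁ = |E_3 - E_8| = |-13.6057/3² - (-13.6057/8²)|
ΔE₁ = |-1.51174444444 - (-0.21258906250)| = 1.29915538 eV

Transition 7 → 4:
ΔE₂ = |E_4 - E_7| = |-13.6057/4² - (-13.6057/7²)|
ΔE₂ = |-0.85035625000 - (-0.27766734694)| = 0.57268890 eV

Since 1.29915538 eV > 0.57268890 eV, the transition 8 → 3 emits the more energetic photon.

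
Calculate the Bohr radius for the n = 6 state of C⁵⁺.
0.31751 nm (or 3.17506 Å)

The Bohr radius formula is:
r_n = n² a₀ / Z

where a₀ = 0.05291772 nm is the Bohr radius.

For C⁵⁺ (Z = 6) at n = 6:
r_6 = 6² × 0.05291772 nm / 6
r_6 = 36 × 0.05291772 nm / 6
r_6 = 1.905038 nm / 6
r_6 = 0.31751 nm

The electron orbits at approximately 0.31751 nm from the nucleus.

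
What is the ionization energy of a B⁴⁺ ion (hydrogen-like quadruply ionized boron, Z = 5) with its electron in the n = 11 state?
2.81 eV

The ionization energy is the energy needed to remove the electron completely (n → ∞).

For a hydrogen-like ion with Z = 5, E_n = -13.6057 Z² / n² eV.

At n = 11: E_11 = -13.6057 × 5² / 11² = -2.81110 eV
At n = ∞: E_∞ = 0 eV

Ionization energy = E_∞ - E_11 = 0 - (-2.81110) = 2.81110 eV
Ionization energy ≈ 2.81 eV

This is also called the binding energy of the electron in state n = 11.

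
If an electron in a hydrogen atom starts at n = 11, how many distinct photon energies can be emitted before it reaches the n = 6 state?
15

The electron can occupy levels n = 6, 7, ..., 11 during de-excitation — that is m = 11 - 6 + 1 = 6 distinct levels.

The number of distinct spectral lines equals the number of ways to choose 2 of these m levels (each pair gives one possible emission transition):

Number of lines = m(m-1)/2 = 6×5/2 = 15

These correspond to all possible transitions between the 6 levels:
11 → 10, 11 → 9, 11 → 8, 11 → 7, 11 → 6, 10 → 9, 10 → 8, 10 → 7...

Each transition produces a photon with a unique energy (and thus wavelength). This count does not depend on Z.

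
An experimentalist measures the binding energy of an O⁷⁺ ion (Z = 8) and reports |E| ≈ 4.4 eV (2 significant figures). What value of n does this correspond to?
n = 14

The exact energy levels follow E_n = -13.6057 Z² / n² eV with Z = 8.

The measured value (-4.4 eV) is reported to only 2 significant figures, so we must test candidate n values and see which one matches to that precision.

Candidate energies:
  n = 12:  E = -13.6057 × 8² / 12² = -6.04698 eV
  n = 13:  E = -13.6057 × 8² / 13² = -5.15245 eV
  n = 14:  E = -13.6057 × 8² / 14² = -4.44268 eV  ← matches
  n = 15:  E = -13.6057 × 8² / 15² = -3.87007 eV
  n = 16:  E = -13.6057 × 8² / 16² = -3.40143 eV

Checking against the measurement of -4.4 eV (2 sig figs), only n = 14 agrees:
E_14 = -4.44268 eV, which rounds to -4.4 eV ✓

Therefore n = 14.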